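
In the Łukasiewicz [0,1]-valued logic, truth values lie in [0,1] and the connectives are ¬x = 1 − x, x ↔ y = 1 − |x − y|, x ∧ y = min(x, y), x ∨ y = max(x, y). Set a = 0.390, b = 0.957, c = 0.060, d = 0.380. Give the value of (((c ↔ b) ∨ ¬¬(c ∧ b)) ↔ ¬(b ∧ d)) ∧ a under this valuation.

0.390

c ↔ b = 1 − |0.060 − 0.957| = 1 − 0.897 = 0.103
c ∧ b = min(0.060, 0.957) = 0.060
¬(c ∧ b) = 1 − 0.060 = 0.940
¬¬(c ∧ b) = 1 − 0.940 = 0.060
(c ↔ b) ∨ ¬¬(c ∧ b) = max(0.103, 0.060) = 0.103
b ∧ d = min(0.957, 0.380) = 0.380
¬(b ∧ d) = 1 − 0.380 = 0.620
((c ↔ b) ∨ ¬¬(c ∧ b)) ↔ ¬(b ∧ d) = 1 − |0.103 − 0.620| = 1 − 0.517 = 0.483
(((c ↔ b) ∨ ¬¬(c ∧ b)) ↔ ¬(b ∧ d)) ∧ a = min(0.483, 0.390) = 0.390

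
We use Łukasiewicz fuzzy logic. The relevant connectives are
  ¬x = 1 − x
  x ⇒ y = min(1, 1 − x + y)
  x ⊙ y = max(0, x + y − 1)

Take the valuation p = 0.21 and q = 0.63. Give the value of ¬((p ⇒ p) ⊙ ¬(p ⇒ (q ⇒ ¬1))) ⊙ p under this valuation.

p ⇒ p = min(1, 1 − 0.21 + 0.21) = min(1, 1.00) = 1.00
¬1 = 1 − 1.00 = 0.00
q ⇒ ¬1 = min(1, 1 − 0.63 + 0.00) = min(1, 0.37) = 0.37
p ⇒ (q ⇒ ¬1) = min(1, 1 − 0.21 + 0.37) = min(1, 1.16) = 1.00
¬(p ⇒ (q ⇒ ¬1)) = 1 − 1.00 = 0.00
(p ⇒ p) ⊙ ¬(p ⇒ (q ⇒ ¬1)) = max(0, 1.00 + 0.00 − 1) = max(0, 0.00) = 0.00
¬((p ⇒ p) ⊙ ¬(p ⇒ (q ⇒ ¬1))) = 1 − 0.00 = 1.00
¬((p ⇒ p) ⊙ ¬(p ⇒ (q ⇒ ¬1))) ⊙ p = max(0, 1.00 + 0.21 − 1) = max(0, 0.21) = 0.21

0.21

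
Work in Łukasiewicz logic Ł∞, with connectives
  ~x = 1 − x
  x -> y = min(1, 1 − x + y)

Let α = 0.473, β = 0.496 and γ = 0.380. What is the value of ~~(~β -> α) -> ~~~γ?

0.651

~β = 1 − 0.496 = 0.504
~β -> α = min(1, 1 − 0.504 + 0.473) = min(1, 0.969) = 0.969
~(~β -> α) = 1 − 0.969 = 0.031
~~(~β -> α) = 1 − 0.031 = 0.969
~γ = 1 − 0.380 = 0.620
~~γ = 1 − 0.620 = 0.380
~~~γ = 1 − 0.380 = 0.620
~~(~β -> α) -> ~~~γ = min(1, 1 − 0.969 + 0.620) = min(1, 0.651) = 0.651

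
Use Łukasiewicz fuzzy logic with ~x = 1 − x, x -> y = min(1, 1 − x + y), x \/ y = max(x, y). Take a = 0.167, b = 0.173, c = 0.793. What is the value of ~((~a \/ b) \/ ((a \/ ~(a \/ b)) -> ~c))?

~a = 1 − 0.167 = 0.833
~a \/ b = max(0.833, 0.173) = 0.833
a \/ b = max(0.167, 0.173) = 0.173
~(a \/ b) = 1 − 0.173 = 0.827
a \/ ~(a \/ b) = max(0.167, 0.827) = 0.827
~c = 1 − 0.793 = 0.207
(a \/ ~(a \/ b)) -> ~c = min(1, 1 − 0.827 + 0.207) = min(1, 0.380) = 0.380
(~a \/ b) \/ ((a \/ ~(a \/ b)) -> ~c) = max(0.833, 0.380) = 0.833
~((~a \/ b) \/ ((a \/ ~(a \/ b)) -> ~c)) = 1 − 0.833 = 0.167

0.167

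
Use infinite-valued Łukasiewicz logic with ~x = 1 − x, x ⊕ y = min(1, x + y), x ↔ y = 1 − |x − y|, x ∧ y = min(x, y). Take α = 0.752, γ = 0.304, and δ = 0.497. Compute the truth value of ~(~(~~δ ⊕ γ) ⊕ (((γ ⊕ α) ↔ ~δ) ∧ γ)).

~δ = 1 − 0.497 = 0.503
~~δ = 1 − 0.503 = 0.497
~~δ ⊕ γ = min(1, 0.497 + 0.304) = min(1, 0.801) = 0.801
~(~~δ ⊕ γ) = 1 − 0.801 = 0.199
γ ⊕ α = min(1, 0.304 + 0.752) = min(1, 1.056) = 1.000
(γ ⊕ α) ↔ ~δ = 1 − |1.000 − 0.503| = 1 − 0.497 = 0.503
((γ ⊕ α) ↔ ~δ) ∧ γ = min(0.503, 0.304) = 0.304
~(~~δ ⊕ γ) ⊕ (((γ ⊕ α) ↔ ~δ) ∧ γ) = min(1, 0.199 + 0.304) = min(1, 0.503) = 0.503
~(~(~~δ ⊕ γ) ⊕ (((γ ⊕ α) ↔ ~δ) ∧ γ)) = 1 − 0.503 = 0.497

0.497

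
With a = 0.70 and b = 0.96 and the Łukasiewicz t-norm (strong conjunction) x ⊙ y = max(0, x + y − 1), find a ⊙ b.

a ⊙ b = max(0, 0.70 + 0.96 − 1) = max(0, 0.66) = 0.66
For comparison, the Gödel (minimum) t-norm min(x, y) would give 0.70.

0.66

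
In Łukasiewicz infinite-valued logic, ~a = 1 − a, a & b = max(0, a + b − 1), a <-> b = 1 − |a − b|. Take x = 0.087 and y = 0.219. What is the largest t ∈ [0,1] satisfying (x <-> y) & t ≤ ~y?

x <-> y = 1 − |0.087 − 0.219| = 1 − 0.132 = 0.868
So the left factor is x <-> y = 0.868.
~y = 1 − 0.219 = 0.781
So the right-hand bound is ~y = 0.781.
The residuum of the Łukasiewicz t-norm gives the supremum: min(1, 1 − 0.868 + 0.781).
1 − 0.868 + 0.781 = 0.913, so t = min(1, 0.913) = 0.913.
Check: 0.868 & 0.913 = max(0, 0.781) = 0.781 ≤ 0.781.

0.913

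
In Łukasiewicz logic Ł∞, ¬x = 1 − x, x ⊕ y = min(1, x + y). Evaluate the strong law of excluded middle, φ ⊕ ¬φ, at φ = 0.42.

¬φ = 1 − 0.42 = 0.58
φ ⊕ ¬φ = min(1, 0.42 + 0.58) = min(1, 1.00) = 1.00
(As expected: always 1 in Ł∞ since a ⊕ (1−a) = 1.)

1.00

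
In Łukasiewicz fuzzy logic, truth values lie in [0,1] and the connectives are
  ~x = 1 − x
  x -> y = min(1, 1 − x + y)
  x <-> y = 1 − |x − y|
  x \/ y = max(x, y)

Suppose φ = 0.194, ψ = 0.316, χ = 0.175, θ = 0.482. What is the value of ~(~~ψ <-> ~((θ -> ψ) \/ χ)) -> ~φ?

1.000

~ψ = 1 − 0.316 = 0.684
~~ψ = 1 − 0.684 = 0.316
θ -> ψ = min(1, 1 − 0.482 + 0.316) = min(1, 0.834) = 0.834
(θ -> ψ) \/ χ = max(0.834, 0.175) = 0.834
~((θ -> ψ) \/ χ) = 1 − 0.834 = 0.166
~~ψ <-> ~((θ -> ψ) \/ χ) = 1 − |0.316 − 0.166| = 1 − 0.150 = 0.850
~(~~ψ <-> ~((θ -> ψ) \/ χ)) = 1 − 0.850 = 0.150
~φ = 1 − 0.194 = 0.806
~(~~ψ <-> ~((θ -> ψ) \/ χ)) -> ~φ = min(1, 1 − 0.150 + 0.806) = min(1, 1.656) = 1.000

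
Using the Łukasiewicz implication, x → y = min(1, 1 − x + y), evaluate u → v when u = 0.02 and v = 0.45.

u → v = min(1, 1 − 0.02 + 0.45) = min(1, 1.43) = 1.00
For comparison, the Gödel implication (1 if x ≤ y else y) would give 1.00.

1.00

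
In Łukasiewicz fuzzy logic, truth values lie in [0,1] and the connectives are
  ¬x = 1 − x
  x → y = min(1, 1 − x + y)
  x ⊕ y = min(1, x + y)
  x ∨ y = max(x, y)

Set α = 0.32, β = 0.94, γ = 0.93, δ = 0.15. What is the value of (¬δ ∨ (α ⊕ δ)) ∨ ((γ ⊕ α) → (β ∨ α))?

0.94

¬δ = 1 − 0.15 = 0.85
α ⊕ δ = min(1, 0.32 + 0.15) = min(1, 0.47) = 0.47
¬δ ∨ (α ⊕ δ) = max(0.85, 0.47) = 0.85
γ ⊕ α = min(1, 0.93 + 0.32) = min(1, 1.25) = 1.00
β ∨ α = max(0.94, 0.32) = 0.94
(γ ⊕ α) → (β ∨ α) = min(1, 1 − 1.00 + 0.94) = min(1, 0.94) = 0.94
(¬δ ∨ (α ⊕ δ)) ∨ ((γ ⊕ α) → (β ∨ α)) = max(0.85, 0.94) = 0.94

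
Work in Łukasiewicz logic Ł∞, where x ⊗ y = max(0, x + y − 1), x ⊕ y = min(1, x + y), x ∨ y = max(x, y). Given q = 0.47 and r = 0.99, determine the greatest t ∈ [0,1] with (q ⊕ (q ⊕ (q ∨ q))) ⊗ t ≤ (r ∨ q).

0.99

q ∨ q = max(0.47, 0.47) = 0.47
q ⊕ (q ∨ q) = min(1, 0.47 + 0.47) = min(1, 0.94) = 0.94
q ⊕ (q ⊕ (q ∨ q)) = min(1, 0.47 + 0.94) = min(1, 1.41) = 1.00
So the left factor is q ⊕ (q ⊕ (q ∨ q)) = 1.00.
r ∨ q = max(0.99, 0.47) = 0.99
So the right-hand bound is r ∨ q = 0.99.
The residuum of the Łukasiewicz t-norm gives the supremum: min(1, 1 − 1.00 + 0.99).
1 − 1.00 + 0.99 = 0.99, so t = min(1, 0.99) = 0.99.
Check: 1.00 ⊗ 0.99 = max(0, 0.99) = 0.99 ≤ 0.99.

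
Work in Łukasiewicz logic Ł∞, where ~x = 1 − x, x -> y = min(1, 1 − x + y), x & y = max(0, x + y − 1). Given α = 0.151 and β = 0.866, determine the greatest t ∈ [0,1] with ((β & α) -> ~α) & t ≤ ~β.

β & α = max(0, 0.866 + 0.151 − 1) = max(0, 0.017) = 0.017
~α = 1 − 0.151 = 0.849
(β & α) -> ~α = min(1, 1 − 0.017 + 0.849) = min(1, 1.832) = 1.000
So the left factor is (β & α) -> ~α = 1.000.
~β = 1 − 0.866 = 0.134
So the right-hand bound is ~β = 0.134.
The residuum of the Łukasiewicz t-norm gives the supremum: min(1, 1 − 1.000 + 0.134).
1 − 1.000 + 0.134 = 0.134, so t = min(1, 0.134) = 0.134.
Check: 1.000 & 0.134 = max(0, 0.134) = 0.134 ≤ 0.134.

0.134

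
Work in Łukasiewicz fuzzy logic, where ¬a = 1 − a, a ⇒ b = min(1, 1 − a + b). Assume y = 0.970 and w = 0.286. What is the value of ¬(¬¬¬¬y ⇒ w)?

0.684

¬y = 1 − 0.970 = 0.030
¬¬y = 1 − 0.030 = 0.970
¬¬¬y = 1 − 0.970 = 0.030
¬¬¬¬y = 1 − 0.030 = 0.970
¬¬¬¬y ⇒ w = min(1, 1 − 0.970 + 0.286) = min(1, 0.316) = 0.316
¬(¬¬¬¬y ⇒ w) = 1 − 0.316 = 0.684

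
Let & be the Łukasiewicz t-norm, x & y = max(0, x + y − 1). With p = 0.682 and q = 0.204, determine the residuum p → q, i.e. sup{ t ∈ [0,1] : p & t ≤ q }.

The residuum of the Łukasiewicz t-norm gives the supremum: min(1, 1 − 0.682 + 0.204).
1 − 0.682 + 0.204 = 0.522, so t = min(1, 0.522) = 0.522.
Check: 0.682 & 0.522 = max(0, 0.204) = 0.204 ≤ 0.204.

0.522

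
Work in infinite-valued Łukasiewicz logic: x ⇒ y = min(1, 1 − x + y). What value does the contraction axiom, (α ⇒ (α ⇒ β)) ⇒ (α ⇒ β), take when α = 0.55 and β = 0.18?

α ⇒ β = min(1, 1 − 0.55 + 0.18) = min(1, 0.63) = 0.63
α ⇒ (α ⇒ β) = min(1, 1 − 0.55 + 0.63) = min(1, 1.08) = 1.00
(α ⇒ (α ⇒ β)) ⇒ (α ⇒ β) = min(1, 1 − 1.00 + 0.63) = min(1, 0.63) = 0.63
(The value 0.63 < 1 shows this instance is not satisfied; fails in Ł∞ (the t-norm is not idempotent).)

0.63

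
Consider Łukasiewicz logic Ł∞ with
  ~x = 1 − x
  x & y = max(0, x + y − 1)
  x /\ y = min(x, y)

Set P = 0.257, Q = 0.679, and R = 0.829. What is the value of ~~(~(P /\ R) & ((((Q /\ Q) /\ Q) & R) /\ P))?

P /\ R = min(0.257, 0.829) = 0.257
~(P /\ R) = 1 − 0.257 = 0.743
Q /\ Q = min(0.679, 0.679) = 0.679
(Q /\ Q) /\ Q = min(0.679, 0.679) = 0.679
((Q /\ Q) /\ Q) & R = max(0, 0.679 + 0.829 − 1) = max(0, 0.508) = 0.508
(((Q /\ Q) /\ Q) & R) /\ P = min(0.508, 0.257) = 0.257
~(P /\ R) & ((((Q /\ Q) /\ Q) & R) /\ P) = max(0, 0.743 + 0.257 − 1) = max(0, 0.000) = 0.000
~(~(P /\ R) & ((((Q /\ Q) /\ Q) & R) /\ P)) = 1 − 0.000 = 1.000
~~(~(P /\ R) & ((((Q /\ Q) /\ Q) & R) /\ P)) = 1 − 1.000 = 0.000

0.000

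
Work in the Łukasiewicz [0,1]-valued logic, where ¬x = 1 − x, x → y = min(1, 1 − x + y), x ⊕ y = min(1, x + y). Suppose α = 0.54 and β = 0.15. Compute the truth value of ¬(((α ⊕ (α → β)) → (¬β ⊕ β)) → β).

0.85

α → β = min(1, 1 − 0.54 + 0.15) = min(1, 0.61) = 0.61
α ⊕ (α → β) = min(1, 0.54 + 0.61) = min(1, 1.15) = 1.00
¬β = 1 − 0.15 = 0.85
¬β ⊕ β = min(1, 0.85 + 0.15) = min(1, 1.00) = 1.00
(α ⊕ (α → β)) → (¬β ⊕ β) = min(1, 1 − 1.00 + 1.00) = min(1, 1.00) = 1.00
((α ⊕ (α → β)) → (¬β ⊕ β)) → β = min(1, 1 − 1.00 + 0.15) = min(1, 0.15) = 0.15
¬(((α ⊕ (α → β)) → (¬β ⊕ β)) → β) = 1 − 0.15 = 0.85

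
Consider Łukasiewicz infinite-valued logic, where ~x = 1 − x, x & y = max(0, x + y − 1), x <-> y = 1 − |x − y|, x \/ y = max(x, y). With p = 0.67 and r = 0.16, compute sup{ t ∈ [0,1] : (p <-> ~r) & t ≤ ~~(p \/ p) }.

~r = 1 − 0.16 = 0.84
p <-> ~r = 1 − |0.67 − 0.84| = 1 − 0.17 = 0.83
So the left factor is p <-> ~r = 0.83.
p \/ p = max(0.67, 0.67) = 0.67
~(p \/ p) = 1 − 0.67 = 0.33
~~(p \/ p) = 1 − 0.33 = 0.67
So the right-hand bound is ~~(p \/ p) = 0.67.
The residuum of the Łukasiewicz t-norm gives the supremum: min(1, 1 − 0.83 + 0.67).
1 − 0.83 + 0.67 = 0.84, so t = min(1, 0.84) = 0.84.
Check: 0.83 & 0.84 = max(0, 0.67) = 0.67 ≤ 0.67.

0.84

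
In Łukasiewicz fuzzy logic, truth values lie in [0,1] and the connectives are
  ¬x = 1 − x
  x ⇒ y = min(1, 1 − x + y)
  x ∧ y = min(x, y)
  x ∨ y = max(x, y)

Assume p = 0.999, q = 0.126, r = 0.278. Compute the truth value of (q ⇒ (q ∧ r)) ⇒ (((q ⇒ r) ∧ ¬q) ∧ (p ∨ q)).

0.874

q ∧ r = min(0.126, 0.278) = 0.126
q ⇒ (q ∧ r) = min(1, 1 − 0.126 + 0.126) = min(1, 1.000) = 1.000
q ⇒ r = min(1, 1 − 0.126 + 0.278) = min(1, 1.152) = 1.000
¬q = 1 − 0.126 = 0.874
(q ⇒ r) ∧ ¬q = min(1.000, 0.874) = 0.874
p ∨ q = max(0.999, 0.126) = 0.999
((q ⇒ r) ∧ ¬q) ∧ (p ∨ q) = min(0.874, 0.999) = 0.874
(q ⇒ (q ∧ r)) ⇒ (((q ⇒ r) ∧ ¬q) ∧ (p ∨ q)) = min(1, 1 − 1.000 + 0.874) = min(1, 0.874) = 0.874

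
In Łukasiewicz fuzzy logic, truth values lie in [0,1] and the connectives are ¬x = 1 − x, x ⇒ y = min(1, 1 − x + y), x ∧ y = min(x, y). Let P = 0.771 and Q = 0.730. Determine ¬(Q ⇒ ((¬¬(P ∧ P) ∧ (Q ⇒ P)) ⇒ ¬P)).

P ∧ P = min(0.771, 0.771) = 0.771
¬(P ∧ P) = 1 − 0.771 = 0.229
¬¬(P ∧ P) = 1 − 0.229 = 0.771
Q ⇒ P = min(1, 1 − 0.730 + 0.771) = min(1, 1.041) = 1.000
¬¬(P ∧ P) ∧ (Q ⇒ P) = min(0.771, 1.000) = 0.771
¬P = 1 − 0.771 = 0.229
(¬¬(P ∧ P) ∧ (Q ⇒ P)) ⇒ ¬P = min(1, 1 − 0.771 + 0.229) = min(1, 0.458) = 0.458
Q ⇒ ((¬¬(P ∧ P) ∧ (Q ⇒ P)) ⇒ ¬P) = min(1, 1 − 0.730 + 0.458) = min(1, 0.728) = 0.728
¬(Q ⇒ ((¬¬(P ∧ P) ∧ (Q ⇒ P)) ⇒ ¬P)) = 1 − 0.728 = 0.272

0.272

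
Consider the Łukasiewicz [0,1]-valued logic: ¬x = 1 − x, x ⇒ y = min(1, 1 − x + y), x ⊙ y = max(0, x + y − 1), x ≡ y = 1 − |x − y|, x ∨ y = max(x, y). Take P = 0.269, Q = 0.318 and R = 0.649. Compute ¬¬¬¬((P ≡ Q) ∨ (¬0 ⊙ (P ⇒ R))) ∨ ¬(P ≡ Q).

1.000

P ≡ Q = 1 − |0.269 − 0.318| = 1 − 0.049 = 0.951
¬0 = 1 − 0.000 = 1.000
P ⇒ R = min(1, 1 − 0.269 + 0.649) = min(1, 1.380) = 1.000
¬0 ⊙ (P ⇒ R) = max(0, 1.000 + 1.000 − 1) = max(0, 1.000) = 1.000
(P ≡ Q) ∨ (¬0 ⊙ (P ⇒ R)) = max(0.951, 1.000) = 1.000
¬((P ≡ Q) ∨ (¬0 ⊙ (P ⇒ R))) = 1 − 1.000 = 0.000
¬¬((P ≡ Q) ∨ (¬0 ⊙ (P ⇒ R))) = 1 − 0.000 = 1.000
¬¬¬((P ≡ Q) ∨ (¬0 ⊙ (P ⇒ R))) = 1 − 1.000 = 0.000
¬¬¬¬((P ≡ Q) ∨ (¬0 ⊙ (P ⇒ R))) = 1 − 0.000 = 1.000
¬(P ≡ Q) = 1 − 0.951 = 0.049
¬¬¬¬((P ≡ Q) ∨ (¬0 ⊙ (P ⇒ R))) ∨ ¬(P ≡ Q) = max(1.000, 0.049) = 1.000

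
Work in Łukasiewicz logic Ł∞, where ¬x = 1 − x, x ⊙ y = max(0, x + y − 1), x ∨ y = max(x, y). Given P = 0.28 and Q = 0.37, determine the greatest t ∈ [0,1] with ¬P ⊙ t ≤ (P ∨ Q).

0.65

¬P = 1 − 0.28 = 0.72
So the left factor is ¬P = 0.72.
P ∨ Q = max(0.28, 0.37) = 0.37
So the right-hand bound is P ∨ Q = 0.37.
The residuum of the Łukasiewicz t-norm gives the supremum: min(1, 1 − 0.72 + 0.37).
1 − 0.72 + 0.37 = 0.65, so t = min(1, 0.65) = 0.65.
Check: 0.72 ⊙ 0.65 = max(0, 0.37) = 0.37 ≤ 0.37.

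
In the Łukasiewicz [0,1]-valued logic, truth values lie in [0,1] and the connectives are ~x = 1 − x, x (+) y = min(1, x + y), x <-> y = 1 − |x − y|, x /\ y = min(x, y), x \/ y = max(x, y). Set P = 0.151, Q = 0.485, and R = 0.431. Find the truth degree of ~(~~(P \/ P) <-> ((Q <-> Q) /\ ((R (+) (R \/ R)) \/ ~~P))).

P \/ P = max(0.151, 0.151) = 0.151
~(P \/ P) = 1 − 0.151 = 0.849
~~(P \/ P) = 1 − 0.849 = 0.151
Q <-> Q = 1 − |0.485 − 0.485| = 1 − 0.000 = 1.000
R \/ R = max(0.431, 0.431) = 0.431
R (+) (R \/ R) = min(1, 0.431 + 0.431) = min(1, 0.862) = 0.862
~P = 1 − 0.151 = 0.849
~~P = 1 − 0.849 = 0.151
(R (+) (R \/ R)) \/ ~~P = max(0.862, 0.151) = 0.862
(Q <-> Q) /\ ((R (+) (R \/ R)) \/ ~~P) = min(1.000, 0.862) = 0.862
~~(P \/ P) <-> ((Q <-> Q) /\ ((R (+) (R \/ R)) \/ ~~P)) = 1 − |0.151 − 0.862| = 1 − 0.711 = 0.289
~(~~(P \/ P) <-> ((Q <-> Q) /\ ((R (+) (R \/ R)) \/ ~~P))) = 1 − 0.289 = 0.711

0.711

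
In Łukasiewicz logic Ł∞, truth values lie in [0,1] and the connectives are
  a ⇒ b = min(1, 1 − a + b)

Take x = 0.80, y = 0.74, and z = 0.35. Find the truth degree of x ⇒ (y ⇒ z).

y ⇒ z = min(1, 1 − 0.74 + 0.35) = min(1, 0.61) = 0.61
x ⇒ (y ⇒ z) = min(1, 1 − 0.80 + 0.61) = min(1, 0.81) = 0.81

0.81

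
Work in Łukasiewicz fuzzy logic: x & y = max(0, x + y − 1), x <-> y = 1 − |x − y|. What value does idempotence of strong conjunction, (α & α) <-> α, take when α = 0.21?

α & α = max(0, 0.21 + 0.21 − 1) = max(0, -0.58) = 0.00
(α & α) <-> α = 1 − |0.00 − 0.21| = 1 − 0.21 = 0.79
(The value 0.79 < 1 shows this instance is not satisfied; fails in Ł∞ since a ⊗ a = max(0, 2a−1) ≠ a in general.)

0.79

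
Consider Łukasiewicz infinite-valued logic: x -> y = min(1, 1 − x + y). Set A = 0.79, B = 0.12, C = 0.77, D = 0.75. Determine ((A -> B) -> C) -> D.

0.75

A -> B = min(1, 1 − 0.79 + 0.12) = min(1, 0.33) = 0.33
(A -> B) -> C = min(1, 1 − 0.33 + 0.77) = min(1, 1.44) = 1.00
((A -> B) -> C) -> D = min(1, 1 − 1.00 + 0.75) = min(1, 0.75) = 0.75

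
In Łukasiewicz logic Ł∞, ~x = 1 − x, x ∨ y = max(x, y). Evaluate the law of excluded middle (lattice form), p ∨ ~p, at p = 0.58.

~p = 1 − 0.58 = 0.42
p ∨ ~p = max(0.58, 0.42) = 0.58
(The value 0.58 < 1 shows this instance is not satisfied; not a Ł∞-tautology — its value is max(a, 1−a).)

0.58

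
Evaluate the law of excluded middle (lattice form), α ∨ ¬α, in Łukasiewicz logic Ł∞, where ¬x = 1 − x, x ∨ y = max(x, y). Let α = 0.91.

0.91

¬α = 1 − 0.91 = 0.09
α ∨ ¬α = max(0.91, 0.09) = 0.91
(The value 0.91 < 1 shows this instance is not satisfied; not a Ł∞-tautology — its value is max(a, 1−a).)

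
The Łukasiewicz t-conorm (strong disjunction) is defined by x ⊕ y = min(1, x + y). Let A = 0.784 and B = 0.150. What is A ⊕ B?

0.934

A ⊕ B = min(1, 0.784 + 0.150) = min(1, 0.934) = 0.934
For comparison, the Gödel t-conorm max(x, y) would give 0.784.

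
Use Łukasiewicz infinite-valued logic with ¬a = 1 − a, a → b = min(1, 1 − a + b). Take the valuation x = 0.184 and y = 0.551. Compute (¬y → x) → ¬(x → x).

¬y = 1 − 0.551 = 0.449
¬y → x = min(1, 1 − 0.449 + 0.184) = min(1, 0.735) = 0.735
x → x = min(1, 1 − 0.184 + 0.184) = min(1, 1.000) = 1.000
¬(x → x) = 1 − 1.000 = 0.000
(¬y → x) → ¬(x → x) = min(1, 1 − 0.735 + 0.000) = min(1, 0.265) = 0.265

0.265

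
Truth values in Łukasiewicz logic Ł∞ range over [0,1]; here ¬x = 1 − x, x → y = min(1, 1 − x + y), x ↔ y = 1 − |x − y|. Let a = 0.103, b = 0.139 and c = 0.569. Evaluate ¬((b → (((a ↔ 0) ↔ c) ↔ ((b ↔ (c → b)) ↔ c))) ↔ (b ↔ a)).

0.036

a ↔ 0 = 1 − |0.103 − 0.000| = 1 − 0.103 = 0.897
(a ↔ 0) ↔ c = 1 − |0.897 − 0.569| = 1 − 0.328 = 0.672
c → b = min(1, 1 − 0.569 + 0.139) = min(1, 0.570) = 0.570
b ↔ (c → b) = 1 − |0.139 − 0.570| = 1 − 0.431 = 0.569
(b ↔ (c → b)) ↔ c = 1 − |0.569 − 0.569| = 1 − 0.000 = 1.000
((a ↔ 0) ↔ c) ↔ ((b ↔ (c → b)) ↔ c) = 1 − |0.672 − 1.000| = 1 − 0.328 = 0.672
b → (((a ↔ 0) ↔ c) ↔ ((b ↔ (c → b)) ↔ c)) = min(1, 1 − 0.139 + 0.672) = min(1, 1.533) = 1.000
b ↔ a = 1 − |0.139 − 0.103| = 1 − 0.036 = 0.964
(b → (((a ↔ 0) ↔ c) ↔ ((b ↔ (c → b)) ↔ c))) ↔ (b ↔ a) = 1 − |1.000 − 0.964| = 1 − 0.036 = 0.964
¬((b → (((a ↔ 0) ↔ c) ↔ ((b ↔ (c → b)) ↔ c))) ↔ (b ↔ a)) = 1 − 0.964 = 0.036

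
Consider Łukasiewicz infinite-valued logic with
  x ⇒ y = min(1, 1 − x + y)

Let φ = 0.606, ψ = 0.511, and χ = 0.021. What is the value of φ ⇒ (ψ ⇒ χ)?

ψ ⇒ χ = min(1, 1 − 0.511 + 0.021) = min(1, 0.510) = 0.510
φ ⇒ (ψ ⇒ χ) = min(1, 1 − 0.606 + 0.510) = min(1, 0.904) = 0.904

0.904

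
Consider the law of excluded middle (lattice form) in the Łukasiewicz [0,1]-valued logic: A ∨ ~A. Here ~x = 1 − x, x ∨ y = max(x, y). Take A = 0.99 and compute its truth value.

0.99

~A = 1 − 0.99 = 0.01
A ∨ ~A = max(0.99, 0.01) = 0.99
(The value 0.99 < 1 shows this instance is not satisfied; not a Ł∞-tautology — its value is max(a, 1−a).)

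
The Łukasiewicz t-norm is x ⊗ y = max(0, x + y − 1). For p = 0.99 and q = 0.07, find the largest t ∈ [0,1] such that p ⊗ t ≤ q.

0.08

The residuum of the Łukasiewicz t-norm gives the supremum: min(1, 1 − 0.99 + 0.07).
1 − 0.99 + 0.07 = 0.08, so t = min(1, 0.08) = 0.08.
Check: 0.99 ⊗ 0.08 = max(0, 0.07) = 0.07 ≤ 0.07.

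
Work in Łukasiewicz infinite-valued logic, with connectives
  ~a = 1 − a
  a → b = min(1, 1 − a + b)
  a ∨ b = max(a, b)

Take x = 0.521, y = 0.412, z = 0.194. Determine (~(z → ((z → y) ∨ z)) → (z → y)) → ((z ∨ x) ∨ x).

z → y = min(1, 1 − 0.194 + 0.412) = min(1, 1.218) = 1.000
(z → y) ∨ z = max(1.000, 0.194) = 1.000
z → ((z → y) ∨ z) = min(1, 1 − 0.194 + 1.000) = min(1, 1.806) = 1.000
~(z → ((z → y) ∨ z)) = 1 − 1.000 = 0.000
~(z → ((z → y) ∨ z)) → (z → y) = min(1, 1 − 0.000 + 1.000) = min(1, 2.000) = 1.000
z ∨ x = max(0.194, 0.521) = 0.521
(z ∨ x) ∨ x = max(0.521, 0.521) = 0.521
(~(z → ((z → y) ∨ z)) → (z → y)) → ((z ∨ x) ∨ x) = min(1, 1 − 1.000 + 0.521) = min(1, 0.521) = 0.521

0.521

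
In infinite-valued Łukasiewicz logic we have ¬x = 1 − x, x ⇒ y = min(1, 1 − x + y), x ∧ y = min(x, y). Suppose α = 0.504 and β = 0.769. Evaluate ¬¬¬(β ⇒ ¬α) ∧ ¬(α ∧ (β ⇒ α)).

0.273

¬α = 1 − 0.504 = 0.496
β ⇒ ¬α = min(1, 1 − 0.769 + 0.496) = min(1, 0.727) = 0.727
¬(β ⇒ ¬α) = 1 − 0.727 = 0.273
¬¬(β ⇒ ¬α) = 1 − 0.273 = 0.727
¬¬¬(β ⇒ ¬α) = 1 − 0.727 = 0.273
β ⇒ α = min(1, 1 − 0.769 + 0.504) = min(1, 0.735) = 0.735
α ∧ (β ⇒ α) = min(0.504, 0.735) = 0.504
¬(α ∧ (β ⇒ α)) = 1 − 0.504 = 0.496
¬¬¬(β ⇒ ¬α) ∧ ¬(α ∧ (β ⇒ α)) = min(0.273, 0.496) = 0.273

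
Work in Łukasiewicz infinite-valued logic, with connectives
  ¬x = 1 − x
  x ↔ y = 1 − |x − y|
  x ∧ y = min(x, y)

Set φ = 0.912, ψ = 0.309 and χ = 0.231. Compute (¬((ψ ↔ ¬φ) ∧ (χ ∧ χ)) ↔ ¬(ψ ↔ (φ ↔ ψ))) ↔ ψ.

¬φ = 1 − 0.912 = 0.088
ψ ↔ ¬φ = 1 − |0.309 − 0.088| = 1 − 0.221 = 0.779
χ ∧ χ = min(0.231, 0.231) = 0.231
(ψ ↔ ¬φ) ∧ (χ ∧ χ) = min(0.779, 0.231) = 0.231
¬((ψ ↔ ¬φ) ∧ (χ ∧ χ)) = 1 − 0.231 = 0.769
φ ↔ ψ = 1 − |0.912 − 0.309| = 1 − 0.603 = 0.397
ψ ↔ (φ ↔ ψ) = 1 − |0.309 − 0.397| = 1 − 0.088 = 0.912
¬(ψ ↔ (φ ↔ ψ)) = 1 − 0.912 = 0.088
¬((ψ ↔ ¬φ) ∧ (χ ∧ χ)) ↔ ¬(ψ ↔ (φ ↔ ψ)) = 1 − |0.769 − 0.088| = 1 − 0.681 = 0.319
(¬((ψ ↔ ¬φ) ∧ (χ ∧ χ)) ↔ ¬(ψ ↔ (φ ↔ ψ))) ↔ ψ = 1 − |0.319 − 0.309| = 1 − 0.010 = 0.990

0.990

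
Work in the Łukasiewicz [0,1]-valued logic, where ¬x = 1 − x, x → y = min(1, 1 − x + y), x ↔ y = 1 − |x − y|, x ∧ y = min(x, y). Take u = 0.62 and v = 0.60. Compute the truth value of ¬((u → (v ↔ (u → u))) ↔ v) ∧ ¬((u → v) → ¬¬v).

u → u = min(1, 1 − 0.62 + 0.62) = min(1, 1.00) = 1.00
v ↔ (u → u) = 1 − |0.60 − 1.00| = 1 − 0.40 = 0.60
u → (v ↔ (u → u)) = min(1, 1 − 0.62 + 0.60) = min(1, 0.98) = 0.98
(u → (v ↔ (u → u))) ↔ v = 1 − |0.98 − 0.60| = 1 − 0.38 = 0.62
¬((u → (v ↔ (u → u))) ↔ v) = 1 − 0.62 = 0.38
u → v = min(1, 1 − 0.62 + 0.60) = min(1, 0.98) = 0.98
¬v = 1 − 0.60 = 0.40
¬¬v = 1 − 0.40 = 0.60
(u → v) → ¬¬v = min(1, 1 − 0.98 + 0.60) = min(1, 0.62) = 0.62
¬((u → v) → ¬¬v) = 1 − 0.62 = 0.38
¬((u → (v ↔ (u → u))) ↔ v) ∧ ¬((u → v) → ¬¬v) = min(0.38, 0.38) = 0.38

0.38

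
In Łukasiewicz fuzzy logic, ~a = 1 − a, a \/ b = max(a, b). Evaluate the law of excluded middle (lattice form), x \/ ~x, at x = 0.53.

~x = 1 − 0.53 = 0.47
x \/ ~x = max(0.53, 0.47) = 0.53
(The value 0.53 < 1 shows this instance is not satisfied; not a Ł∞-tautology — its value is max(a, 1−a).)

0.53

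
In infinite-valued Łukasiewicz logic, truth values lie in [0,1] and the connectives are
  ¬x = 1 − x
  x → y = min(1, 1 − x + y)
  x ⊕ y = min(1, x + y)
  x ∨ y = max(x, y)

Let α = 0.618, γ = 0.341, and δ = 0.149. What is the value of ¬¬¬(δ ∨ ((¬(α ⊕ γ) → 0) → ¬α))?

0.577

α ⊕ γ = min(1, 0.618 + 0.341) = min(1, 0.959) = 0.959
¬(α ⊕ γ) = 1 − 0.959 = 0.041
¬(α ⊕ γ) → 0 = min(1, 1 − 0.041 + 0.000) = min(1, 0.959) = 0.959
¬α = 1 − 0.618 = 0.382
(¬(α ⊕ γ) → 0) → ¬α = min(1, 1 − 0.959 + 0.382) = min(1, 0.423) = 0.423
δ ∨ ((¬(α ⊕ γ) → 0) → ¬α) = max(0.149, 0.423) = 0.423
¬(δ ∨ ((¬(α ⊕ γ) → 0) → ¬α)) = 1 − 0.423 = 0.577
¬¬(δ ∨ ((¬(α ⊕ γ) → 0) → ¬α)) = 1 − 0.577 = 0.423
¬¬¬(δ ∨ ((¬(α ⊕ γ) → 0) → ¬α)) = 1 − 0.423 = 0.577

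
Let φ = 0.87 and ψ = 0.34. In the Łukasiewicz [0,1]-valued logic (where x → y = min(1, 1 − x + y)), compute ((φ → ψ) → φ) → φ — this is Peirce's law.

φ → ψ = min(1, 1 − 0.87 + 0.34) = min(1, 0.47) = 0.47
(φ → ψ) → φ = min(1, 1 − 0.47 + 0.87) = min(1, 1.40) = 1.00
((φ → ψ) → φ) → φ = min(1, 1 − 1.00 + 0.87) = min(1, 0.87) = 0.87
(The value 0.87 < 1 shows this instance is not satisfied; not a Ł∞-tautology in general.)

0.87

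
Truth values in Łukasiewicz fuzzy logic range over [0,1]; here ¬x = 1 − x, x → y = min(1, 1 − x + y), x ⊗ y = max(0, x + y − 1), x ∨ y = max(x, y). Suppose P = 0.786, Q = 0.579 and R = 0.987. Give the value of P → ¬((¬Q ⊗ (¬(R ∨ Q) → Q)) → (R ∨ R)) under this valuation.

¬Q = 1 − 0.579 = 0.421
R ∨ Q = max(0.987, 0.579) = 0.987
¬(R ∨ Q) = 1 − 0.987 = 0.013
¬(R ∨ Q) → Q = min(1, 1 − 0.013 + 0.579) = min(1, 1.566) = 1.000
¬Q ⊗ (¬(R ∨ Q) → Q) = max(0, 0.421 + 1.000 − 1) = max(0, 0.421) = 0.421
R ∨ R = max(0.987, 0.987) = 0.987
(¬Q ⊗ (¬(R ∨ Q) → Q)) → (R ∨ R) = min(1, 1 − 0.421 + 0.987) = min(1, 1.566) = 1.000
¬((¬Q ⊗ (¬(R ∨ Q) → Q)) → (R ∨ R)) = 1 − 1.000 = 0.000
P → ¬((¬Q ⊗ (¬(R ∨ Q) → Q)) → (R ∨ R)) = min(1, 1 − 0.786 + 0.000) = min(1, 0.214) = 0.214

0.214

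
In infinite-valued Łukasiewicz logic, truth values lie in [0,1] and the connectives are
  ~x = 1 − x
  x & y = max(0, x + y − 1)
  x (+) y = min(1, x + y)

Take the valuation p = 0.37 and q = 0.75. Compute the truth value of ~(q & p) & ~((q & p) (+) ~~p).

0.39

q & p = max(0, 0.75 + 0.37 − 1) = max(0, 0.12) = 0.12
~(q & p) = 1 − 0.12 = 0.88
~p = 1 − 0.37 = 0.63
~~p = 1 − 0.63 = 0.37
(q & p) (+) ~~p = min(1, 0.12 + 0.37) = min(1, 0.49) = 0.49
~((q & p) (+) ~~p) = 1 − 0.49 = 0.51
~(q & p) & ~((q & p) (+) ~~p) = max(0, 0.88 + 0.51 − 1) = max(0, 0.39) = 0.39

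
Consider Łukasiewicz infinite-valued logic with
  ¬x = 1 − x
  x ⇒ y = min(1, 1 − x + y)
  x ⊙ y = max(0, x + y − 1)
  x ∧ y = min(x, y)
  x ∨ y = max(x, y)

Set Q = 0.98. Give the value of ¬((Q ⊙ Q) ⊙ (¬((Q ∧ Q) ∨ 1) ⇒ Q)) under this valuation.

Q ⊙ Q = max(0, 0.98 + 0.98 − 1) = max(0, 0.96) = 0.96
Q ∧ Q = min(0.98, 0.98) = 0.98
(Q ∧ Q) ∨ 1 = max(0.98, 1.00) = 1.00
¬((Q ∧ Q) ∨ 1) = 1 − 1.00 = 0.00
¬((Q ∧ Q) ∨ 1) ⇒ Q = min(1, 1 − 0.00 + 0.98) = min(1, 1.98) = 1.00
(Q ⊙ Q) ⊙ (¬((Q ∧ Q) ∨ 1) ⇒ Q) = max(0, 0.96 + 1.00 − 1) = max(0, 0.96) = 0.96
¬((Q ⊙ Q) ⊙ (¬((Q ∧ Q) ∨ 1) ⇒ Q)) = 1 − 0.96 = 0.04

0.04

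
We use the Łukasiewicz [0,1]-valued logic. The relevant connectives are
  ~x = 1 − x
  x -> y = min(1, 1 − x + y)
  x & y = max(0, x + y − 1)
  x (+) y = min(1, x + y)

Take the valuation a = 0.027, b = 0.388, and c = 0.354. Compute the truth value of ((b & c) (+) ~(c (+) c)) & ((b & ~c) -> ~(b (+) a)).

0.292

b & c = max(0, 0.388 + 0.354 − 1) = max(0, -0.258) = 0.000
c (+) c = min(1, 0.354 + 0.354) = min(1, 0.708) = 0.708
~(c (+) c) = 1 − 0.708 = 0.292
(b & c) (+) ~(c (+) c) = min(1, 0.000 + 0.292) = min(1, 0.292) = 0.292
~c = 1 − 0.354 = 0.646
b & ~c = max(0, 0.388 + 0.646 − 1) = max(0, 0.034) = 0.034
b (+) a = min(1, 0.388 + 0.027) = min(1, 0.415) = 0.415
~(b (+) a) = 1 − 0.415 = 0.585
(b & ~c) -> ~(b (+) a) = min(1, 1 − 0.034 + 0.585) = min(1, 1.551) = 1.000
((b & c) (+) ~(c (+) c)) & ((b & ~c) -> ~(b (+) a)) = max(0, 0.292 + 1.000 − 1) = max(0, 0.292) = 0.292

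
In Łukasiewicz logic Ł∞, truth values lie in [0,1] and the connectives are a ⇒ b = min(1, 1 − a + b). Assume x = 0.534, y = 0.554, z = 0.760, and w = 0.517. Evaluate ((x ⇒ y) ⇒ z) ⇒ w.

0.757

x ⇒ y = min(1, 1 − 0.534 + 0.554) = min(1, 1.020) = 1.000
(x ⇒ y) ⇒ z = min(1, 1 − 1.000 + 0.760) = min(1, 0.760) = 0.760
((x ⇒ y) ⇒ z) ⇒ w = min(1, 1 − 0.760 + 0.517) = min(1, 0.757) = 0.757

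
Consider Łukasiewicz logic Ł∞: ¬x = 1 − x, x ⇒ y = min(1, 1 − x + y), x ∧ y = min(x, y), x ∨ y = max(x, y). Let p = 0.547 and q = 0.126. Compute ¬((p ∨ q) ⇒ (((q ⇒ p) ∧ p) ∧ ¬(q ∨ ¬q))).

0.421

p ∨ q = max(0.547, 0.126) = 0.547
q ⇒ p = min(1, 1 − 0.126 + 0.547) = min(1, 1.421) = 1.000
(q ⇒ p) ∧ p = min(1.000, 0.547) = 0.547
¬q = 1 − 0.126 = 0.874
q ∨ ¬q = max(0.126, 0.874) = 0.874
¬(q ∨ ¬q) = 1 − 0.874 = 0.126
((q ⇒ p) ∧ p) ∧ ¬(q ∨ ¬q) = min(0.547, 0.126) = 0.126
(p ∨ q) ⇒ (((q ⇒ p) ∧ p) ∧ ¬(q ∨ ¬q)) = min(1, 1 − 0.547 + 0.126) = min(1, 0.579) = 0.579
¬((p ∨ q) ⇒ (((q ⇒ p) ∧ p) ∧ ¬(q ∨ ¬q))) = 1 − 0.579 = 0.421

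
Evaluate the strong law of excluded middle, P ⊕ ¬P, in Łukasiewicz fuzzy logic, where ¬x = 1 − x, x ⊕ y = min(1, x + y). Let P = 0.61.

1.00

¬P = 1 − 0.61 = 0.39
P ⊕ ¬P = min(1, 0.61 + 0.39) = min(1, 1.00) = 1.00
(As expected: always 1 in Ł∞ since a ⊕ (1−a) = 1.)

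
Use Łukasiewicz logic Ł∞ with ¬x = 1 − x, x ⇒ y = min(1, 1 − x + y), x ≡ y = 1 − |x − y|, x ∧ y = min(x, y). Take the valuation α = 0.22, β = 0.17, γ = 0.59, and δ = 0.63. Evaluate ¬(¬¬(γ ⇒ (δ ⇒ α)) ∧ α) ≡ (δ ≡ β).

δ ⇒ α = min(1, 1 − 0.63 + 0.22) = min(1, 0.59) = 0.59
γ ⇒ (δ ⇒ α) = min(1, 1 − 0.59 + 0.59) = min(1, 1.00) = 1.00
¬(γ ⇒ (δ ⇒ α)) = 1 − 1.00 = 0.00
¬¬(γ ⇒ (δ ⇒ α)) = 1 − 0.00 = 1.00
¬¬(γ ⇒ (δ ⇒ α)) ∧ α = min(1.00, 0.22) = 0.22
¬(¬¬(γ ⇒ (δ ⇒ α)) ∧ α) = 1 − 0.22 = 0.78
δ ≡ β = 1 − |0.63 − 0.17| = 1 − 0.46 = 0.54
¬(¬¬(γ ⇒ (δ ⇒ α)) ∧ α) ≡ (δ ≡ β) = 1 − |0.78 − 0.54| = 1 − 0.24 = 0.76

0.76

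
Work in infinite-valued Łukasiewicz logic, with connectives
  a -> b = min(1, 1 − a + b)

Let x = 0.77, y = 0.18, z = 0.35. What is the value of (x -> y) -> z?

0.94

x -> y = min(1, 1 − 0.77 + 0.18) = min(1, 0.41) = 0.41
(x -> y) -> z = min(1, 1 − 0.41 + 0.35) = min(1, 0.94) = 0.94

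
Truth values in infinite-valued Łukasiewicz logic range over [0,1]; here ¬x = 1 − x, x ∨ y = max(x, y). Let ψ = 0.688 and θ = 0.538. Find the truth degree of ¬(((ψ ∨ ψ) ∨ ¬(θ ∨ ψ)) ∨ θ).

0.312

ψ ∨ ψ = max(0.688, 0.688) = 0.688
θ ∨ ψ = max(0.538, 0.688) = 0.688
¬(θ ∨ ψ) = 1 − 0.688 = 0.312
(ψ ∨ ψ) ∨ ¬(θ ∨ ψ) = max(0.688, 0.312) = 0.688
((ψ ∨ ψ) ∨ ¬(θ ∨ ψ)) ∨ θ = max(0.688, 0.538) = 0.688
¬(((ψ ∨ ψ) ∨ ¬(θ ∨ ψ)) ∨ θ) = 1 − 0.688 = 0.312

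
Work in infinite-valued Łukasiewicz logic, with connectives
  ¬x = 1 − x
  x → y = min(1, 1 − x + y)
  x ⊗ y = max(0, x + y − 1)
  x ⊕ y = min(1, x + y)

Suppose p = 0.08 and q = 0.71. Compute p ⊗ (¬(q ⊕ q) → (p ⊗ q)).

0.08

q ⊕ q = min(1, 0.71 + 0.71) = min(1, 1.42) = 1.00
¬(q ⊕ q) = 1 − 1.00 = 0.00
p ⊗ q = max(0, 0.08 + 0.71 − 1) = max(0, -0.21) = 0.00
¬(q ⊕ q) → (p ⊗ q) = min(1, 1 − 0.00 + 0.00) = min(1, 1.00) = 1.00
p ⊗ (¬(q ⊕ q) → (p ⊗ q)) = max(0, 0.08 + 1.00 − 1) = max(0, 0.08) = 0.08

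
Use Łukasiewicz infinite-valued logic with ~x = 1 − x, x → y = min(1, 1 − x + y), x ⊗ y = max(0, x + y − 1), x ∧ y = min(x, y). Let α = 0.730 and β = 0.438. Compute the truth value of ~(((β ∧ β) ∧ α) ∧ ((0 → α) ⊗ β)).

0.562

β ∧ β = min(0.438, 0.438) = 0.438
(β ∧ β) ∧ α = min(0.438, 0.730) = 0.438
0 → α = min(1, 1 − 0.000 + 0.730) = min(1, 1.730) = 1.000
(0 → α) ⊗ β = max(0, 1.000 + 0.438 − 1) = max(0, 0.438) = 0.438
((β ∧ β) ∧ α) ∧ ((0 → α) ⊗ β) = min(0.438, 0.438) = 0.438
~(((β ∧ β) ∧ α) ∧ ((0 → α) ⊗ β)) = 1 − 0.438 = 0.562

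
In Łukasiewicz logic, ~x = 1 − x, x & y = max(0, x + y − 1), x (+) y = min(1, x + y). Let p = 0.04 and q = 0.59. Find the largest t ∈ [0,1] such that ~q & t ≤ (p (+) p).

~q = 1 − 0.59 = 0.41
So the left factor is ~q = 0.41.
p (+) p = min(1, 0.04 + 0.04) = min(1, 0.08) = 0.08
So the right-hand bound is p (+) p = 0.08.
The residuum of the Łukasiewicz t-norm gives the supremum: min(1, 1 − 0.41 + 0.08).
1 − 0.41 + 0.08 = 0.67, so t = min(1, 0.67) = 0.67.
Check: 0.41 & 0.67 = max(0, 0.08) = 0.08 ≤ 0.08.

0.67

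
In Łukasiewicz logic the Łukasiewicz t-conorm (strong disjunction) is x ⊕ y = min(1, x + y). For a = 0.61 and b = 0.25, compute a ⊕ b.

0.86

a ⊕ b = min(1, 0.61 + 0.25) = min(1, 0.86) = 0.86
For comparison, the Gödel t-conorm max(x, y) would give 0.61.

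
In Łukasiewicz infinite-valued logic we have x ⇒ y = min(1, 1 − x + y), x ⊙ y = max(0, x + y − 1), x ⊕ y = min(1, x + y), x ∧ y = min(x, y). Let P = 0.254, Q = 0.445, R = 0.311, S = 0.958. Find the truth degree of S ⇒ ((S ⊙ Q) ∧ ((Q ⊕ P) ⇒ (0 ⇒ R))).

S ⊙ Q = max(0, 0.958 + 0.445 − 1) = max(0, 0.403) = 0.403
Q ⊕ P = min(1, 0.445 + 0.254) = min(1, 0.699) = 0.699
0 ⇒ R = min(1, 1 − 0.000 + 0.311) = min(1, 1.311) = 1.000
(Q ⊕ P) ⇒ (0 ⇒ R) = min(1, 1 − 0.699 + 1.000) = min(1, 1.301) = 1.000
(S ⊙ Q) ∧ ((Q ⊕ P) ⇒ (0 ⇒ R)) = min(0.403, 1.000) = 0.403
S ⇒ ((S ⊙ Q) ∧ ((Q ⊕ P) ⇒ (0 ⇒ R))) = min(1, 1 − 0.958 + 0.403) = min(1, 0.445) = 0.445

0.445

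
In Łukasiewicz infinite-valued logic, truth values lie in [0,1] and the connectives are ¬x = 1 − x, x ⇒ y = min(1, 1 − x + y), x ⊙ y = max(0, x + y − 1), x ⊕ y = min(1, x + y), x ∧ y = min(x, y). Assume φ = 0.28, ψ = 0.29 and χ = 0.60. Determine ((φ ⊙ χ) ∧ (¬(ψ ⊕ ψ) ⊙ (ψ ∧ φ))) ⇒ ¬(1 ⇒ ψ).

1.00

φ ⊙ χ = max(0, 0.28 + 0.60 − 1) = max(0, -0.12) = 0.00
ψ ⊕ ψ = min(1, 0.29 + 0.29) = min(1, 0.58) = 0.58
¬(ψ ⊕ ψ) = 1 − 0.58 = 0.42
ψ ∧ φ = min(0.29, 0.28) = 0.28
¬(ψ ⊕ ψ) ⊙ (ψ ∧ φ) = max(0, 0.42 + 0.28 − 1) = max(0, -0.30) = 0.00
(φ ⊙ χ) ∧ (¬(ψ ⊕ ψ) ⊙ (ψ ∧ φ)) = min(0.00, 0.00) = 0.00
1 ⇒ ψ = min(1, 1 − 1.00 + 0.29) = min(1, 0.29) = 0.29
¬(1 ⇒ ψ) = 1 − 0.29 = 0.71
((φ ⊙ χ) ∧ (¬(ψ ⊕ ψ) ⊙ (ψ ∧ φ))) ⇒ ¬(1 ⇒ ψ) = min(1, 1 − 0.00 + 0.71) = min(1, 1.71) = 1.00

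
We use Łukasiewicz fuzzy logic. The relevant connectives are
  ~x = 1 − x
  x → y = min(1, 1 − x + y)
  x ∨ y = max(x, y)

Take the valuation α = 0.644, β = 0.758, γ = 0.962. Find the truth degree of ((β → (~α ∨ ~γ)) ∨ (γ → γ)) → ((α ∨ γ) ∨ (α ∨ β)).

0.962

~α = 1 − 0.644 = 0.356
~γ = 1 − 0.962 = 0.038
~α ∨ ~γ = max(0.356, 0.038) = 0.356
β → (~α ∨ ~γ) = min(1, 1 − 0.758 + 0.356) = min(1, 0.598) = 0.598
γ → γ = min(1, 1 − 0.962 + 0.962) = min(1, 1.000) = 1.000
(β → (~α ∨ ~γ)) ∨ (γ → γ) = max(0.598, 1.000) = 1.000
α ∨ γ = max(0.644, 0.962) = 0.962
α ∨ β = max(0.644, 0.758) = 0.758
(α ∨ γ) ∨ (α ∨ β) = max(0.962, 0.758) = 0.962
((β → (~α ∨ ~γ)) ∨ (γ → γ)) → ((α ∨ γ) ∨ (α ∨ β)) = min(1, 1 − 1.000 + 0.962) = min(1, 0.962) = 0.962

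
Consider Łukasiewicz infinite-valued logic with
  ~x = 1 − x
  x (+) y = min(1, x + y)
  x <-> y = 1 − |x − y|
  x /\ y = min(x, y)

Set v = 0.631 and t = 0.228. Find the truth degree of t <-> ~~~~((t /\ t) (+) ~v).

0.631

t /\ t = min(0.228, 0.228) = 0.228
~v = 1 − 0.631 = 0.369
(t /\ t) (+) ~v = min(1, 0.228 + 0.369) = min(1, 0.597) = 0.597
~((t /\ t) (+) ~v) = 1 − 0.597 = 0.403
~~((t /\ t) (+) ~v) = 1 − 0.403 = 0.597
~~~((t /\ t) (+) ~v) = 1 − 0.597 = 0.403
~~~~((t /\ t) (+) ~v) = 1 − 0.403 = 0.597
t <-> ~~~~((t /\ t) (+) ~v) = 1 − |0.228 − 0.597| = 1 − 0.369 = 0.631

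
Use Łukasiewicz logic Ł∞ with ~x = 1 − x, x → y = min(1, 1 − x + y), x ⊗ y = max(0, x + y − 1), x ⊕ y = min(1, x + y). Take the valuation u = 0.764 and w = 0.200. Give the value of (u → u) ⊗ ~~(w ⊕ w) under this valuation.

0.400

u → u = min(1, 1 − 0.764 + 0.764) = min(1, 1.000) = 1.000
w ⊕ w = min(1, 0.200 + 0.200) = min(1, 0.400) = 0.400
~(w ⊕ w) = 1 − 0.400 = 0.600
~~(w ⊕ w) = 1 − 0.600 = 0.400
(u → u) ⊗ ~~(w ⊕ w) = max(0, 1.000 + 0.400 − 1) = max(0, 0.400) = 0.400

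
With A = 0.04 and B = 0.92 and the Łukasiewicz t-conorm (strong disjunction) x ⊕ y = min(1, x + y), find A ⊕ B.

0.96

A ⊕ B = min(1, 0.04 + 0.92) = min(1, 0.96) = 0.96
For comparison, the Gödel t-conorm max(x, y) would give 0.92.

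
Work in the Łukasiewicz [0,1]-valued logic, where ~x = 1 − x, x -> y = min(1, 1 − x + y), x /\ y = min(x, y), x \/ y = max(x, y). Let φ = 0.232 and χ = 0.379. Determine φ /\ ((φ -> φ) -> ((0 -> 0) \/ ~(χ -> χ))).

0.232

φ -> φ = min(1, 1 − 0.232 + 0.232) = min(1, 1.000) = 1.000
0 -> 0 = min(1, 1 − 0.000 + 0.000) = min(1, 1.000) = 1.000
χ -> χ = min(1, 1 − 0.379 + 0.379) = min(1, 1.000) = 1.000
~(χ -> χ) = 1 − 1.000 = 0.000
(0 -> 0) \/ ~(χ -> χ) = max(1.000, 0.000) = 1.000
(φ -> φ) -> ((0 -> 0) \/ ~(χ -> χ)) = min(1, 1 − 1.000 + 1.000) = min(1, 1.000) = 1.000
φ /\ ((φ -> φ) -> ((0 -> 0) \/ ~(χ -> χ))) = min(0.232, 1.000) = 0.232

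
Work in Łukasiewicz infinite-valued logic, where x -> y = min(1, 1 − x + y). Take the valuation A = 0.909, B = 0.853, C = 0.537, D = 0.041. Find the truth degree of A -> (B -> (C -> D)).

C -> D = min(1, 1 − 0.537 + 0.041) = min(1, 0.504) = 0.504
B -> (C -> D) = min(1, 1 − 0.853 + 0.504) = min(1, 0.651) = 0.651
A -> (B -> (C -> D)) = min(1, 1 − 0.909 + 0.651) = min(1, 0.742) = 0.742

0.742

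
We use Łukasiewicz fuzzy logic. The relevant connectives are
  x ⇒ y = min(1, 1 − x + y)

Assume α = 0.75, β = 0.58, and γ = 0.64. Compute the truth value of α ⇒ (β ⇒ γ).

β ⇒ γ = min(1, 1 − 0.58 + 0.64) = min(1, 1.06) = 1.00
α ⇒ (β ⇒ γ) = min(1, 1 − 0.75 + 1.00) = min(1, 1.25) = 1.00

1.00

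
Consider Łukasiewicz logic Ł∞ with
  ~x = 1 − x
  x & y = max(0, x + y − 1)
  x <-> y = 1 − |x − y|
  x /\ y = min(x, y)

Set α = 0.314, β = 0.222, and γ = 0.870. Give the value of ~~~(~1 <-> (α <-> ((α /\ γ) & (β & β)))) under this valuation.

0.686

~1 = 1 − 1.000 = 0.000
α /\ γ = min(0.314, 0.870) = 0.314
β & β = max(0, 0.222 + 0.222 − 1) = max(0, -0.556) = 0.000
(α /\ γ) & (β & β) = max(0, 0.314 + 0.000 − 1) = max(0, -0.686) = 0.000
α <-> ((α /\ γ) & (β & β)) = 1 − |0.314 − 0.000| = 1 − 0.314 = 0.686
~1 <-> (α <-> ((α /\ γ) & (β & β))) = 1 − |0.000 − 0.686| = 1 − 0.686 = 0.314
~(~1 <-> (α <-> ((α /\ γ) & (β & β)))) = 1 − 0.314 = 0.686
~~(~1 <-> (α <-> ((α /\ γ) & (β & β)))) = 1 − 0.686 = 0.314
~~~(~1 <-> (α <-> ((α /\ γ) & (β & β)))) = 1 − 0.314 = 0.686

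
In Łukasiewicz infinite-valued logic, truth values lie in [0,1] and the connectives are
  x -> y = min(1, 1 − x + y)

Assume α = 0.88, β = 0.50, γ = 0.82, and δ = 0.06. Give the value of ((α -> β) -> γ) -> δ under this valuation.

α -> β = min(1, 1 − 0.88 + 0.50) = min(1, 0.62) = 0.62
(α -> β) -> γ = min(1, 1 − 0.62 + 0.82) = min(1, 1.20) = 1.00
((α -> β) -> γ) -> δ = min(1, 1 − 1.00 + 0.06) = min(1, 0.06) = 0.06

0.06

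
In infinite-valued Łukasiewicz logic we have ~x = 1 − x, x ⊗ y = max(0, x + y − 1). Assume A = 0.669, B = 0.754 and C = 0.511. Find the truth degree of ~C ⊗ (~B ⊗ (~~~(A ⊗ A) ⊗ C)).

~C = 1 − 0.511 = 0.489
~B = 1 − 0.754 = 0.246
A ⊗ A = max(0, 0.669 + 0.669 − 1) = max(0, 0.338) = 0.338
~(A ⊗ A) = 1 − 0.338 = 0.662
~~(A ⊗ A) = 1 − 0.662 = 0.338
~~~(A ⊗ A) = 1 − 0.338 = 0.662
~~~(A ⊗ A) ⊗ C = max(0, 0.662 + 0.511 − 1) = max(0, 0.173) = 0.173
~B ⊗ (~~~(A ⊗ A) ⊗ C) = max(0, 0.246 + 0.173 − 1) = max(0, -0.581) = 0.000
~C ⊗ (~B ⊗ (~~~(A ⊗ A) ⊗ C)) = max(0, 0.489 + 0.000 − 1) = max(0, -0.511) = 0.000

0.000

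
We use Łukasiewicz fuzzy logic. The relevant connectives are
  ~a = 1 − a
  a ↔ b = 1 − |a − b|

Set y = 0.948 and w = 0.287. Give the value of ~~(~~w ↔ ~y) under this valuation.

0.765

~w = 1 − 0.287 = 0.713
~~w = 1 − 0.713 = 0.287
~y = 1 − 0.948 = 0.052
~~w ↔ ~y = 1 − |0.287 − 0.052| = 1 − 0.235 = 0.765
~(~~w ↔ ~y) = 1 − 0.765 = 0.235
~~(~~w ↔ ~y) = 1 − 0.235 = 0.765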